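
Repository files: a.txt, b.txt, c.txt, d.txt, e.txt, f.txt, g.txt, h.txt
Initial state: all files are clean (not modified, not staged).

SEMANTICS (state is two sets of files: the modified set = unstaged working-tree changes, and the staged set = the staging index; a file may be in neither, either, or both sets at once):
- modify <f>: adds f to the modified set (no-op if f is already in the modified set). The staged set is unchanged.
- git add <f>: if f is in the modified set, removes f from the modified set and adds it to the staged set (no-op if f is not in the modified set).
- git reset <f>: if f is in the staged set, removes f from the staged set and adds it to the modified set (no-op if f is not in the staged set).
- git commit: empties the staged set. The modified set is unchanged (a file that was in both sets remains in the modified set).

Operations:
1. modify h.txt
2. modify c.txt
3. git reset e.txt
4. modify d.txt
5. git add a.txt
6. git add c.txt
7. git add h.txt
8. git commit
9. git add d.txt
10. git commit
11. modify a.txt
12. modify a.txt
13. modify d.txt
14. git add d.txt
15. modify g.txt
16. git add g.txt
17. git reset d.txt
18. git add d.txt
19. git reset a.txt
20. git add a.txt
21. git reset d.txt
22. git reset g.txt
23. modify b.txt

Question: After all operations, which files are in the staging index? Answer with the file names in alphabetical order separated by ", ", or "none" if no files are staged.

After op 1 (modify h.txt): modified={h.txt} staged={none}
After op 2 (modify c.txt): modified={c.txt, h.txt} staged={none}
After op 3 (git reset e.txt): modified={c.txt, h.txt} staged={none}
After op 4 (modify d.txt): modified={c.txt, d.txt, h.txt} staged={none}
After op 5 (git add a.txt): modified={c.txt, d.txt, h.txt} staged={none}
After op 6 (git add c.txt): modified={d.txt, h.txt} staged={c.txt}
After op 7 (git add h.txt): modified={d.txt} staged={c.txt, h.txt}
After op 8 (git commit): modified={d.txt} staged={none}
After op 9 (git add d.txt): modified={none} staged={d.txt}
After op 10 (git commit): modified={none} staged={none}
After op 11 (modify a.txt): modified={a.txt} staged={none}
After op 12 (modify a.txt): modified={a.txt} staged={none}
After op 13 (modify d.txt): modified={a.txt, d.txt} staged={none}
After op 14 (git add d.txt): modified={a.txt} staged={d.txt}
After op 15 (modify g.txt): modified={a.txt, g.txt} staged={d.txt}
After op 16 (git add g.txt): modified={a.txt} staged={d.txt, g.txt}
After op 17 (git reset d.txt): modified={a.txt, d.txt} staged={g.txt}
After op 18 (git add d.txt): modified={a.txt} staged={d.txt, g.txt}
After op 19 (git reset a.txt): modified={a.txt} staged={d.txt, g.txt}
After op 20 (git add a.txt): modified={none} staged={a.txt, d.txt, g.txt}
After op 21 (git reset d.txt): modified={d.txt} staged={a.txt, g.txt}
After op 22 (git reset g.txt): modified={d.txt, g.txt} staged={a.txt}
After op 23 (modify b.txt): modified={b.txt, d.txt, g.txt} staged={a.txt}

Answer: a.txt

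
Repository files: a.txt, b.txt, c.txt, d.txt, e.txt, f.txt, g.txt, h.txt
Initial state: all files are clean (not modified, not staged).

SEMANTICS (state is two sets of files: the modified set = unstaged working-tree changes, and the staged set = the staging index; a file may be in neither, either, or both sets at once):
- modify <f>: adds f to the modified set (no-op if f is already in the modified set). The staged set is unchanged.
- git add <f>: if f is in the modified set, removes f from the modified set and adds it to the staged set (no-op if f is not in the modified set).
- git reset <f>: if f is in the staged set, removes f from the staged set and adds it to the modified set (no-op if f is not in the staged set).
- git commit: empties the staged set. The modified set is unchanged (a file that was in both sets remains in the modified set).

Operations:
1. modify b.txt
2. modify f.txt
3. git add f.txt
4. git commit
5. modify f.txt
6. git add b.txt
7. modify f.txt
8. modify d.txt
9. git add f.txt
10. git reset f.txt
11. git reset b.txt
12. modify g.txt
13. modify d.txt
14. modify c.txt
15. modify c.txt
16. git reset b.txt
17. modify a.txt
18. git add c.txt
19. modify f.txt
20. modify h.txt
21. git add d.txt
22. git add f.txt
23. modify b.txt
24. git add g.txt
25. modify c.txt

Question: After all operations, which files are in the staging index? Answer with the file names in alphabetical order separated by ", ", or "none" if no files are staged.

Answer: c.txt, d.txt, f.txt, g.txt

Derivation:
After op 1 (modify b.txt): modified={b.txt} staged={none}
After op 2 (modify f.txt): modified={b.txt, f.txt} staged={none}
After op 3 (git add f.txt): modified={b.txt} staged={f.txt}
After op 4 (git commit): modified={b.txt} staged={none}
After op 5 (modify f.txt): modified={b.txt, f.txt} staged={none}
After op 6 (git add b.txt): modified={f.txt} staged={b.txt}
After op 7 (modify f.txt): modified={f.txt} staged={b.txt}
After op 8 (modify d.txt): modified={d.txt, f.txt} staged={b.txt}
After op 9 (git add f.txt): modified={d.txt} staged={b.txt, f.txt}
After op 10 (git reset f.txt): modified={d.txt, f.txt} staged={b.txt}
After op 11 (git reset b.txt): modified={b.txt, d.txt, f.txt} staged={none}
After op 12 (modify g.txt): modified={b.txt, d.txt, f.txt, g.txt} staged={none}
After op 13 (modify d.txt): modified={b.txt, d.txt, f.txt, g.txt} staged={none}
After op 14 (modify c.txt): modified={b.txt, c.txt, d.txt, f.txt, g.txt} staged={none}
After op 15 (modify c.txt): modified={b.txt, c.txt, d.txt, f.txt, g.txt} staged={none}
After op 16 (git reset b.txt): modified={b.txt, c.txt, d.txt, f.txt, g.txt} staged={none}
After op 17 (modify a.txt): modified={a.txt, b.txt, c.txt, d.txt, f.txt, g.txt} staged={none}
After op 18 (git add c.txt): modified={a.txt, b.txt, d.txt, f.txt, g.txt} staged={c.txt}
After op 19 (modify f.txt): modified={a.txt, b.txt, d.txt, f.txt, g.txt} staged={c.txt}
After op 20 (modify h.txt): modified={a.txt, b.txt, d.txt, f.txt, g.txt, h.txt} staged={c.txt}
After op 21 (git add d.txt): modified={a.txt, b.txt, f.txt, g.txt, h.txt} staged={c.txt, d.txt}
After op 22 (git add f.txt): modified={a.txt, b.txt, g.txt, h.txt} staged={c.txt, d.txt, f.txt}
After op 23 (modify b.txt): modified={a.txt, b.txt, g.txt, h.txt} staged={c.txt, d.txt, f.txt}
After op 24 (git add g.txt): modified={a.txt, b.txt, h.txt} staged={c.txt, d.txt, f.txt, g.txt}
After op 25 (modify c.txt): modified={a.txt, b.txt, c.txt, h.txt} staged={c.txt, d.txt, f.txt, g.txt}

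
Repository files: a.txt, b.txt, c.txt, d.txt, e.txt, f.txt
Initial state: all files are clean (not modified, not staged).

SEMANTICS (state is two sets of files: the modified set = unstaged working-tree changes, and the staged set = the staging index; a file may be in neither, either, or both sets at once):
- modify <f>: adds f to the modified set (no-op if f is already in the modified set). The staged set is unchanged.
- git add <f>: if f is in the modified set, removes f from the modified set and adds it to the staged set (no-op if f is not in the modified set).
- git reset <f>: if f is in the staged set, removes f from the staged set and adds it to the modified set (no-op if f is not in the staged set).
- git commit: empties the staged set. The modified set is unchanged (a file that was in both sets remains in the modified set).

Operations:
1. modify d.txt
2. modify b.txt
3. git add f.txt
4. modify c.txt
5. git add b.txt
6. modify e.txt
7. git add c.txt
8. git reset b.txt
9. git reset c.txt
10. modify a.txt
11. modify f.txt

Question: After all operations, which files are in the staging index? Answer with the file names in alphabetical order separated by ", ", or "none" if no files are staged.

Answer: none

Derivation:
After op 1 (modify d.txt): modified={d.txt} staged={none}
After op 2 (modify b.txt): modified={b.txt, d.txt} staged={none}
After op 3 (git add f.txt): modified={b.txt, d.txt} staged={none}
After op 4 (modify c.txt): modified={b.txt, c.txt, d.txt} staged={none}
After op 5 (git add b.txt): modified={c.txt, d.txt} staged={b.txt}
After op 6 (modify e.txt): modified={c.txt, d.txt, e.txt} staged={b.txt}
After op 7 (git add c.txt): modified={d.txt, e.txt} staged={b.txt, c.txt}
After op 8 (git reset b.txt): modified={b.txt, d.txt, e.txt} staged={c.txt}
After op 9 (git reset c.txt): modified={b.txt, c.txt, d.txt, e.txt} staged={none}
After op 10 (modify a.txt): modified={a.txt, b.txt, c.txt, d.txt, e.txt} staged={none}
After op 11 (modify f.txt): modified={a.txt, b.txt, c.txt, d.txt, e.txt, f.txt} staged={none}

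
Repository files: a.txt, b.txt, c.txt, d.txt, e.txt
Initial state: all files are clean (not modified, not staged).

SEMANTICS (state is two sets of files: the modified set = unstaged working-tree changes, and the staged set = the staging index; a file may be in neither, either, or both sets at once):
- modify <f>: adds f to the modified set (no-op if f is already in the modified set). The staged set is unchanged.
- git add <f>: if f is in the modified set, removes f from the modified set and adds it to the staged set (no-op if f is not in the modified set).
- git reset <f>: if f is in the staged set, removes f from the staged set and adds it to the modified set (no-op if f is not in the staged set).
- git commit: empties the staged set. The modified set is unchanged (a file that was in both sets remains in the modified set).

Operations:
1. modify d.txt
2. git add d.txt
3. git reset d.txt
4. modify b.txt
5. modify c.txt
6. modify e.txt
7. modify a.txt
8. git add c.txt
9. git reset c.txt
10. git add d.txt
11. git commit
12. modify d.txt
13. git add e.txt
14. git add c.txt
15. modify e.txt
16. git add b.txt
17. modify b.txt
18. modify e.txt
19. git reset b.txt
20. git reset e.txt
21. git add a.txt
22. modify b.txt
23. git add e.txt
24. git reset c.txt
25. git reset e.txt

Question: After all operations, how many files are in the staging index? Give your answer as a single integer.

After op 1 (modify d.txt): modified={d.txt} staged={none}
After op 2 (git add d.txt): modified={none} staged={d.txt}
After op 3 (git reset d.txt): modified={d.txt} staged={none}
After op 4 (modify b.txt): modified={b.txt, d.txt} staged={none}
After op 5 (modify c.txt): modified={b.txt, c.txt, d.txt} staged={none}
After op 6 (modify e.txt): modified={b.txt, c.txt, d.txt, e.txt} staged={none}
After op 7 (modify a.txt): modified={a.txt, b.txt, c.txt, d.txt, e.txt} staged={none}
After op 8 (git add c.txt): modified={a.txt, b.txt, d.txt, e.txt} staged={c.txt}
After op 9 (git reset c.txt): modified={a.txt, b.txt, c.txt, d.txt, e.txt} staged={none}
After op 10 (git add d.txt): modified={a.txt, b.txt, c.txt, e.txt} staged={d.txt}
After op 11 (git commit): modified={a.txt, b.txt, c.txt, e.txt} staged={none}
After op 12 (modify d.txt): modified={a.txt, b.txt, c.txt, d.txt, e.txt} staged={none}
After op 13 (git add e.txt): modified={a.txt, b.txt, c.txt, d.txt} staged={e.txt}
After op 14 (git add c.txt): modified={a.txt, b.txt, d.txt} staged={c.txt, e.txt}
After op 15 (modify e.txt): modified={a.txt, b.txt, d.txt, e.txt} staged={c.txt, e.txt}
After op 16 (git add b.txt): modified={a.txt, d.txt, e.txt} staged={b.txt, c.txt, e.txt}
After op 17 (modify b.txt): modified={a.txt, b.txt, d.txt, e.txt} staged={b.txt, c.txt, e.txt}
After op 18 (modify e.txt): modified={a.txt, b.txt, d.txt, e.txt} staged={b.txt, c.txt, e.txt}
After op 19 (git reset b.txt): modified={a.txt, b.txt, d.txt, e.txt} staged={c.txt, e.txt}
After op 20 (git reset e.txt): modified={a.txt, b.txt, d.txt, e.txt} staged={c.txt}
After op 21 (git add a.txt): modified={b.txt, d.txt, e.txt} staged={a.txt, c.txt}
After op 22 (modify b.txt): modified={b.txt, d.txt, e.txt} staged={a.txt, c.txt}
After op 23 (git add e.txt): modified={b.txt, d.txt} staged={a.txt, c.txt, e.txt}
After op 24 (git reset c.txt): modified={b.txt, c.txt, d.txt} staged={a.txt, e.txt}
After op 25 (git reset e.txt): modified={b.txt, c.txt, d.txt, e.txt} staged={a.txt}
Final staged set: {a.txt} -> count=1

Answer: 1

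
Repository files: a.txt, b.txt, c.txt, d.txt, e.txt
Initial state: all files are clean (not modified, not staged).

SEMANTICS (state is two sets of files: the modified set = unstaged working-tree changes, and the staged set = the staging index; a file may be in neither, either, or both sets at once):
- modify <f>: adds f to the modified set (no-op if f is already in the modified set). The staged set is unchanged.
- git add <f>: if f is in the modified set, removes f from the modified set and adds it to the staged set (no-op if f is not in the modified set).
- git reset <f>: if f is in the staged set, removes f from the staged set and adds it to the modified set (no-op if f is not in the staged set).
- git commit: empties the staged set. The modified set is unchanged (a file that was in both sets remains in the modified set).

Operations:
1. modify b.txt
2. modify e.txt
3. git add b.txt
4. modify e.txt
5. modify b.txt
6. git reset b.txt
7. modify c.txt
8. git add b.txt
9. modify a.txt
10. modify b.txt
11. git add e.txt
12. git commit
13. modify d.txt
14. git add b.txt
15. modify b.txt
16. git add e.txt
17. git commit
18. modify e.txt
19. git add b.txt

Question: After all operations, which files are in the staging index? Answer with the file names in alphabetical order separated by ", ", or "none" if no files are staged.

Answer: b.txt

Derivation:
After op 1 (modify b.txt): modified={b.txt} staged={none}
After op 2 (modify e.txt): modified={b.txt, e.txt} staged={none}
After op 3 (git add b.txt): modified={e.txt} staged={b.txt}
After op 4 (modify e.txt): modified={e.txt} staged={b.txt}
After op 5 (modify b.txt): modified={b.txt, e.txt} staged={b.txt}
After op 6 (git reset b.txt): modified={b.txt, e.txt} staged={none}
After op 7 (modify c.txt): modified={b.txt, c.txt, e.txt} staged={none}
After op 8 (git add b.txt): modified={c.txt, e.txt} staged={b.txt}
After op 9 (modify a.txt): modified={a.txt, c.txt, e.txt} staged={b.txt}
After op 10 (modify b.txt): modified={a.txt, b.txt, c.txt, e.txt} staged={b.txt}
After op 11 (git add e.txt): modified={a.txt, b.txt, c.txt} staged={b.txt, e.txt}
After op 12 (git commit): modified={a.txt, b.txt, c.txt} staged={none}
After op 13 (modify d.txt): modified={a.txt, b.txt, c.txt, d.txt} staged={none}
After op 14 (git add b.txt): modified={a.txt, c.txt, d.txt} staged={b.txt}
After op 15 (modify b.txt): modified={a.txt, b.txt, c.txt, d.txt} staged={b.txt}
After op 16 (git add e.txt): modified={a.txt, b.txt, c.txt, d.txt} staged={b.txt}
After op 17 (git commit): modified={a.txt, b.txt, c.txt, d.txt} staged={none}
After op 18 (modify e.txt): modified={a.txt, b.txt, c.txt, d.txt, e.txt} staged={none}
After op 19 (git add b.txt): modified={a.txt, c.txt, d.txt, e.txt} staged={b.txt}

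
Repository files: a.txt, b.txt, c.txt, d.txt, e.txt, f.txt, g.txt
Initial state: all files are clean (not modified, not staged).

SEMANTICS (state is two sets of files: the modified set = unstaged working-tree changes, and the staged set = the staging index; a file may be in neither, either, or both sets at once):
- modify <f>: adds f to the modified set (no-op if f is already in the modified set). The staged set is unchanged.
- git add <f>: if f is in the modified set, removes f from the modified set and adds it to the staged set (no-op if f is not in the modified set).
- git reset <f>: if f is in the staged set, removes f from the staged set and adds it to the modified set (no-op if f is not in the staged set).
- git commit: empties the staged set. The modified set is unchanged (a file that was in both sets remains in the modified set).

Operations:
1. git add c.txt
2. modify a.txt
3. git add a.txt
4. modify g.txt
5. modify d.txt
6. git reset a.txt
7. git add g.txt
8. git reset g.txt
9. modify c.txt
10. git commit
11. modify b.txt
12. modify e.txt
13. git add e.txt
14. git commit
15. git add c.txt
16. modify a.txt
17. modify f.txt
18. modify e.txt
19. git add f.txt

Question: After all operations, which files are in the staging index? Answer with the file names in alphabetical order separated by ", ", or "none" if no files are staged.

Answer: c.txt, f.txt

Derivation:
After op 1 (git add c.txt): modified={none} staged={none}
After op 2 (modify a.txt): modified={a.txt} staged={none}
After op 3 (git add a.txt): modified={none} staged={a.txt}
After op 4 (modify g.txt): modified={g.txt} staged={a.txt}
After op 5 (modify d.txt): modified={d.txt, g.txt} staged={a.txt}
After op 6 (git reset a.txt): modified={a.txt, d.txt, g.txt} staged={none}
After op 7 (git add g.txt): modified={a.txt, d.txt} staged={g.txt}
After op 8 (git reset g.txt): modified={a.txt, d.txt, g.txt} staged={none}
After op 9 (modify c.txt): modified={a.txt, c.txt, d.txt, g.txt} staged={none}
After op 10 (git commit): modified={a.txt, c.txt, d.txt, g.txt} staged={none}
After op 11 (modify b.txt): modified={a.txt, b.txt, c.txt, d.txt, g.txt} staged={none}
After op 12 (modify e.txt): modified={a.txt, b.txt, c.txt, d.txt, e.txt, g.txt} staged={none}
After op 13 (git add e.txt): modified={a.txt, b.txt, c.txt, d.txt, g.txt} staged={e.txt}
After op 14 (git commit): modified={a.txt, b.txt, c.txt, d.txt, g.txt} staged={none}
After op 15 (git add c.txt): modified={a.txt, b.txt, d.txt, g.txt} staged={c.txt}
After op 16 (modify a.txt): modified={a.txt, b.txt, d.txt, g.txt} staged={c.txt}
After op 17 (modify f.txt): modified={a.txt, b.txt, d.txt, f.txt, g.txt} staged={c.txt}
After op 18 (modify e.txt): modified={a.txt, b.txt, d.txt, e.txt, f.txt, g.txt} staged={c.txt}
After op 19 (git add f.txt): modified={a.txt, b.txt, d.txt, e.txt, g.txt} staged={c.txt, f.txt}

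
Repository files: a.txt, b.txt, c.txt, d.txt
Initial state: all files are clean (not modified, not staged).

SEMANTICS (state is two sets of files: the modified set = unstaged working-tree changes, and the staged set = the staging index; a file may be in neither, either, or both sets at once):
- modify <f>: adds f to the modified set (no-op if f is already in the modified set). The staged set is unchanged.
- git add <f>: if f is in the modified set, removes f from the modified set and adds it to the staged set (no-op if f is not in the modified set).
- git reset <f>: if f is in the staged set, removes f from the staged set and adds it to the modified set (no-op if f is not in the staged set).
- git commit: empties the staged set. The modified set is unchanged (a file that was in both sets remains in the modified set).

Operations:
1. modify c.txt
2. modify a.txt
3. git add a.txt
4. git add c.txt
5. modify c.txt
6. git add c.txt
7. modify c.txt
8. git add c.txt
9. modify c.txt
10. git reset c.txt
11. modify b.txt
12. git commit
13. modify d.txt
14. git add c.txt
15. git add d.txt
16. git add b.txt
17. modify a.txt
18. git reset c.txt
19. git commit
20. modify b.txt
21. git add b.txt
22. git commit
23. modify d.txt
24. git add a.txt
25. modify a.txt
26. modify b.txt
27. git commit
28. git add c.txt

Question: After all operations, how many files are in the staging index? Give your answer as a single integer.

Answer: 1

Derivation:
After op 1 (modify c.txt): modified={c.txt} staged={none}
After op 2 (modify a.txt): modified={a.txt, c.txt} staged={none}
After op 3 (git add a.txt): modified={c.txt} staged={a.txt}
After op 4 (git add c.txt): modified={none} staged={a.txt, c.txt}
After op 5 (modify c.txt): modified={c.txt} staged={a.txt, c.txt}
After op 6 (git add c.txt): modified={none} staged={a.txt, c.txt}
After op 7 (modify c.txt): modified={c.txt} staged={a.txt, c.txt}
After op 8 (git add c.txt): modified={none} staged={a.txt, c.txt}
After op 9 (modify c.txt): modified={c.txt} staged={a.txt, c.txt}
After op 10 (git reset c.txt): modified={c.txt} staged={a.txt}
After op 11 (modify b.txt): modified={b.txt, c.txt} staged={a.txt}
After op 12 (git commit): modified={b.txt, c.txt} staged={none}
After op 13 (modify d.txt): modified={b.txt, c.txt, d.txt} staged={none}
After op 14 (git add c.txt): modified={b.txt, d.txt} staged={c.txt}
After op 15 (git add d.txt): modified={b.txt} staged={c.txt, d.txt}
After op 16 (git add b.txt): modified={none} staged={b.txt, c.txt, d.txt}
After op 17 (modify a.txt): modified={a.txt} staged={b.txt, c.txt, d.txt}
After op 18 (git reset c.txt): modified={a.txt, c.txt} staged={b.txt, d.txt}
After op 19 (git commit): modified={a.txt, c.txt} staged={none}
After op 20 (modify b.txt): modified={a.txt, b.txt, c.txt} staged={none}
After op 21 (git add b.txt): modified={a.txt, c.txt} staged={b.txt}
After op 22 (git commit): modified={a.txt, c.txt} staged={none}
After op 23 (modify d.txt): modified={a.txt, c.txt, d.txt} staged={none}
After op 24 (git add a.txt): modified={c.txt, d.txt} staged={a.txt}
After op 25 (modify a.txt): modified={a.txt, c.txt, d.txt} staged={a.txt}
After op 26 (modify b.txt): modified={a.txt, b.txt, c.txt, d.txt} staged={a.txt}
After op 27 (git commit): modified={a.txt, b.txt, c.txt, d.txt} staged={none}
After op 28 (git add c.txt): modified={a.txt, b.txt, d.txt} staged={c.txt}
Final staged set: {c.txt} -> count=1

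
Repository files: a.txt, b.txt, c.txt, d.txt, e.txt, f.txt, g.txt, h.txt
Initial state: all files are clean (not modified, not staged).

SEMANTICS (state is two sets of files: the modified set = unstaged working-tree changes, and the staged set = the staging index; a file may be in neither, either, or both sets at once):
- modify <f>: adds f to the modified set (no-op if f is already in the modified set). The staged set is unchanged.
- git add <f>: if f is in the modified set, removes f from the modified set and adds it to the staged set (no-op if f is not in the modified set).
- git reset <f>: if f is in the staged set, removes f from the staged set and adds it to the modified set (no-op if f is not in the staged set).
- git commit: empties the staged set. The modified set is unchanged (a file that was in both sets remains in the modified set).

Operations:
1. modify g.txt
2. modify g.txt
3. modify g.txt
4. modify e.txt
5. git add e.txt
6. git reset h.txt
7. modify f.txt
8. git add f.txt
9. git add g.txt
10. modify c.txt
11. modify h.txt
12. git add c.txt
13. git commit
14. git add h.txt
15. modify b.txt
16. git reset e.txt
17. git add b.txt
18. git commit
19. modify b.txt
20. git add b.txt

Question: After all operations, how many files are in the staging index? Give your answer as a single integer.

After op 1 (modify g.txt): modified={g.txt} staged={none}
After op 2 (modify g.txt): modified={g.txt} staged={none}
After op 3 (modify g.txt): modified={g.txt} staged={none}
After op 4 (modify e.txt): modified={e.txt, g.txt} staged={none}
After op 5 (git add e.txt): modified={g.txt} staged={e.txt}
After op 6 (git reset h.txt): modified={g.txt} staged={e.txt}
After op 7 (modify f.txt): modified={f.txt, g.txt} staged={e.txt}
After op 8 (git add f.txt): modified={g.txt} staged={e.txt, f.txt}
After op 9 (git add g.txt): modified={none} staged={e.txt, f.txt, g.txt}
After op 10 (modify c.txt): modified={c.txt} staged={e.txt, f.txt, g.txt}
After op 11 (modify h.txt): modified={c.txt, h.txt} staged={e.txt, f.txt, g.txt}
After op 12 (git add c.txt): modified={h.txt} staged={c.txt, e.txt, f.txt, g.txt}
After op 13 (git commit): modified={h.txt} staged={none}
After op 14 (git add h.txt): modified={none} staged={h.txt}
After op 15 (modify b.txt): modified={b.txt} staged={h.txt}
After op 16 (git reset e.txt): modified={b.txt} staged={h.txt}
After op 17 (git add b.txt): modified={none} staged={b.txt, h.txt}
After op 18 (git commit): modified={none} staged={none}
After op 19 (modify b.txt): modified={b.txt} staged={none}
After op 20 (git add b.txt): modified={none} staged={b.txt}
Final staged set: {b.txt} -> count=1

Answer: 1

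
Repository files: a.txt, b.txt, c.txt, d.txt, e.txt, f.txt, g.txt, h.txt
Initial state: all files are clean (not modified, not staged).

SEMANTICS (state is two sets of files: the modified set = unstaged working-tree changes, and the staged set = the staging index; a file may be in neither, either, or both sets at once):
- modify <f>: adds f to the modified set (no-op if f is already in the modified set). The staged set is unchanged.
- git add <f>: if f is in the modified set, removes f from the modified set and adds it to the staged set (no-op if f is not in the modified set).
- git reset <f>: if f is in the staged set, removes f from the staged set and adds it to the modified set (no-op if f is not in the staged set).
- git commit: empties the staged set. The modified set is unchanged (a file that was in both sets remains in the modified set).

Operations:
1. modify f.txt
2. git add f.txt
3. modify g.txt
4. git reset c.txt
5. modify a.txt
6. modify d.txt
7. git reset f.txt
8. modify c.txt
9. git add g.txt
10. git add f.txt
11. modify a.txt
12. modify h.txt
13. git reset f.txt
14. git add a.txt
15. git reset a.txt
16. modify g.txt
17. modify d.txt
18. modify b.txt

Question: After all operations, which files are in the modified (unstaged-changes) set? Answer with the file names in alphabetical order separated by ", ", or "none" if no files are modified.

Answer: a.txt, b.txt, c.txt, d.txt, f.txt, g.txt, h.txt

Derivation:
After op 1 (modify f.txt): modified={f.txt} staged={none}
After op 2 (git add f.txt): modified={none} staged={f.txt}
After op 3 (modify g.txt): modified={g.txt} staged={f.txt}
After op 4 (git reset c.txt): modified={g.txt} staged={f.txt}
After op 5 (modify a.txt): modified={a.txt, g.txt} staged={f.txt}
After op 6 (modify d.txt): modified={a.txt, d.txt, g.txt} staged={f.txt}
After op 7 (git reset f.txt): modified={a.txt, d.txt, f.txt, g.txt} staged={none}
After op 8 (modify c.txt): modified={a.txt, c.txt, d.txt, f.txt, g.txt} staged={none}
After op 9 (git add g.txt): modified={a.txt, c.txt, d.txt, f.txt} staged={g.txt}
After op 10 (git add f.txt): modified={a.txt, c.txt, d.txt} staged={f.txt, g.txt}
After op 11 (modify a.txt): modified={a.txt, c.txt, d.txt} staged={f.txt, g.txt}
After op 12 (modify h.txt): modified={a.txt, c.txt, d.txt, h.txt} staged={f.txt, g.txt}
After op 13 (git reset f.txt): modified={a.txt, c.txt, d.txt, f.txt, h.txt} staged={g.txt}
After op 14 (git add a.txt): modified={c.txt, d.txt, f.txt, h.txt} staged={a.txt, g.txt}
After op 15 (git reset a.txt): modified={a.txt, c.txt, d.txt, f.txt, h.txt} staged={g.txt}
After op 16 (modify g.txt): modified={a.txt, c.txt, d.txt, f.txt, g.txt, h.txt} staged={g.txt}
After op 17 (modify d.txt): modified={a.txt, c.txt, d.txt, f.txt, g.txt, h.txt} staged={g.txt}
After op 18 (modify b.txt): modified={a.txt, b.txt, c.txt, d.txt, f.txt, g.txt, h.txt} staged={g.txt}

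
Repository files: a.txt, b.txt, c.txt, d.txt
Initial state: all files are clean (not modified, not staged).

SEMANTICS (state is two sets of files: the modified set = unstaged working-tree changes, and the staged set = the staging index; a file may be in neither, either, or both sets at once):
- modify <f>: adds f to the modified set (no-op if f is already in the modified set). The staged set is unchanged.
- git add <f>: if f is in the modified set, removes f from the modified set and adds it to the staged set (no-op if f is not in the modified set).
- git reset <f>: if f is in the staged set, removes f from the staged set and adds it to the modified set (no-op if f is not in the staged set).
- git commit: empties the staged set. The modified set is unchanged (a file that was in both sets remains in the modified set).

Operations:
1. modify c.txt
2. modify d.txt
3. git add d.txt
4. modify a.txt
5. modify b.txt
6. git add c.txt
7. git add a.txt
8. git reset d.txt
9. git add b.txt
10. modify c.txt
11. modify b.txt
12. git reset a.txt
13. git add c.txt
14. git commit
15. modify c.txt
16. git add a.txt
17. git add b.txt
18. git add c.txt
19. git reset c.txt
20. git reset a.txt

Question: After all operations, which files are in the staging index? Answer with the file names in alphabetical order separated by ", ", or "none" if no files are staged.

Answer: b.txt

Derivation:
After op 1 (modify c.txt): modified={c.txt} staged={none}
After op 2 (modify d.txt): modified={c.txt, d.txt} staged={none}
After op 3 (git add d.txt): modified={c.txt} staged={d.txt}
After op 4 (modify a.txt): modified={a.txt, c.txt} staged={d.txt}
After op 5 (modify b.txt): modified={a.txt, b.txt, c.txt} staged={d.txt}
After op 6 (git add c.txt): modified={a.txt, b.txt} staged={c.txt, d.txt}
After op 7 (git add a.txt): modified={b.txt} staged={a.txt, c.txt, d.txt}
After op 8 (git reset d.txt): modified={b.txt, d.txt} staged={a.txt, c.txt}
After op 9 (git add b.txt): modified={d.txt} staged={a.txt, b.txt, c.txt}
After op 10 (modify c.txt): modified={c.txt, d.txt} staged={a.txt, b.txt, c.txt}
After op 11 (modify b.txt): modified={b.txt, c.txt, d.txt} staged={a.txt, b.txt, c.txt}
After op 12 (git reset a.txt): modified={a.txt, b.txt, c.txt, d.txt} staged={b.txt, c.txt}
After op 13 (git add c.txt): modified={a.txt, b.txt, d.txt} staged={b.txt, c.txt}
After op 14 (git commit): modified={a.txt, b.txt, d.txt} staged={none}
After op 15 (modify c.txt): modified={a.txt, b.txt, c.txt, d.txt} staged={none}
After op 16 (git add a.txt): modified={b.txt, c.txt, d.txt} staged={a.txt}
After op 17 (git add b.txt): modified={c.txt, d.txt} staged={a.txt, b.txt}
After op 18 (git add c.txt): modified={d.txt} staged={a.txt, b.txt, c.txt}
After op 19 (git reset c.txt): modified={c.txt, d.txt} staged={a.txt, b.txt}
After op 20 (git reset a.txt): modified={a.txt, c.txt, d.txt} staged={b.txt}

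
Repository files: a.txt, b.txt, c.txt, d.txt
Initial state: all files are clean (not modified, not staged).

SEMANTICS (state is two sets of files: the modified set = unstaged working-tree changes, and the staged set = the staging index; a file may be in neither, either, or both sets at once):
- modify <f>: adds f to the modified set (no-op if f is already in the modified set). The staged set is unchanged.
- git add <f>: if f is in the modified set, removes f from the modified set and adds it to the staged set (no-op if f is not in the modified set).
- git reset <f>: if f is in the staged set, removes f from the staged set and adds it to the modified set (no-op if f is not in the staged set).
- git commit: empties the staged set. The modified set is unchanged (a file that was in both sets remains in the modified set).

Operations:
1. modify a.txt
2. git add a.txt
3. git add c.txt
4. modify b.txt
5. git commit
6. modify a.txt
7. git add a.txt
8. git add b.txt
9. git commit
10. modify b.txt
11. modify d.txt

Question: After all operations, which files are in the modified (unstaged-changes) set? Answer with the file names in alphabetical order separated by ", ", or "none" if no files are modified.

After op 1 (modify a.txt): modified={a.txt} staged={none}
After op 2 (git add a.txt): modified={none} staged={a.txt}
After op 3 (git add c.txt): modified={none} staged={a.txt}
After op 4 (modify b.txt): modified={b.txt} staged={a.txt}
After op 5 (git commit): modified={b.txt} staged={none}
After op 6 (modify a.txt): modified={a.txt, b.txt} staged={none}
After op 7 (git add a.txt): modified={b.txt} staged={a.txt}
After op 8 (git add b.txt): modified={none} staged={a.txt, b.txt}
After op 9 (git commit): modified={none} staged={none}
After op 10 (modify b.txt): modified={b.txt} staged={none}
After op 11 (modify d.txt): modified={b.txt, d.txt} staged={none}

Answer: b.txt, d.txt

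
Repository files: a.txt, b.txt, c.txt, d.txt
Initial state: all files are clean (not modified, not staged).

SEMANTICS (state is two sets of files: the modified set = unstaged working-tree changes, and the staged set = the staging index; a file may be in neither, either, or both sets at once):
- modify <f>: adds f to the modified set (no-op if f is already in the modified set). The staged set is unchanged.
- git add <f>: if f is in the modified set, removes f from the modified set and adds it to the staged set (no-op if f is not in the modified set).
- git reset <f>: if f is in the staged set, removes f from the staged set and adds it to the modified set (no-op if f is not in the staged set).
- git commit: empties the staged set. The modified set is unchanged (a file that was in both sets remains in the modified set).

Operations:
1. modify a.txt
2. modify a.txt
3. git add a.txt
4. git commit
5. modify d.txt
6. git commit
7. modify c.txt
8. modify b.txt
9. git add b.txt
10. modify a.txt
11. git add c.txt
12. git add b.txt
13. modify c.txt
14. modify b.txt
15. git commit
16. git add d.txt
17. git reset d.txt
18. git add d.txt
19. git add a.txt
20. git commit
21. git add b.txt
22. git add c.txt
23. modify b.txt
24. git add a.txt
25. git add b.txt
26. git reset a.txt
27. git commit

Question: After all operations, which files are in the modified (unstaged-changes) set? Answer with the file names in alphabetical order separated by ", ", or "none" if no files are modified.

Answer: none

Derivation:
After op 1 (modify a.txt): modified={a.txt} staged={none}
After op 2 (modify a.txt): modified={a.txt} staged={none}
After op 3 (git add a.txt): modified={none} staged={a.txt}
After op 4 (git commit): modified={none} staged={none}
After op 5 (modify d.txt): modified={d.txt} staged={none}
After op 6 (git commit): modified={d.txt} staged={none}
After op 7 (modify c.txt): modified={c.txt, d.txt} staged={none}
After op 8 (modify b.txt): modified={b.txt, c.txt, d.txt} staged={none}
After op 9 (git add b.txt): modified={c.txt, d.txt} staged={b.txt}
After op 10 (modify a.txt): modified={a.txt, c.txt, d.txt} staged={b.txt}
After op 11 (git add c.txt): modified={a.txt, d.txt} staged={b.txt, c.txt}
After op 12 (git add b.txt): modified={a.txt, d.txt} staged={b.txt, c.txt}
After op 13 (modify c.txt): modified={a.txt, c.txt, d.txt} staged={b.txt, c.txt}
After op 14 (modify b.txt): modified={a.txt, b.txt, c.txt, d.txt} staged={b.txt, c.txt}
After op 15 (git commit): modified={a.txt, b.txt, c.txt, d.txt} staged={none}
After op 16 (git add d.txt): modified={a.txt, b.txt, c.txt} staged={d.txt}
After op 17 (git reset d.txt): modified={a.txt, b.txt, c.txt, d.txt} staged={none}
After op 18 (git add d.txt): modified={a.txt, b.txt, c.txt} staged={d.txt}
After op 19 (git add a.txt): modified={b.txt, c.txt} staged={a.txt, d.txt}
After op 20 (git commit): modified={b.txt, c.txt} staged={none}
After op 21 (git add b.txt): modified={c.txt} staged={b.txt}
After op 22 (git add c.txt): modified={none} staged={b.txt, c.txt}
After op 23 (modify b.txt): modified={b.txt} staged={b.txt, c.txt}
After op 24 (git add a.txt): modified={b.txt} staged={b.txt, c.txt}
After op 25 (git add b.txt): modified={none} staged={b.txt, c.txt}
After op 26 (git reset a.txt): modified={none} staged={b.txt, c.txt}
After op 27 (git commit): modified={none} staged={none}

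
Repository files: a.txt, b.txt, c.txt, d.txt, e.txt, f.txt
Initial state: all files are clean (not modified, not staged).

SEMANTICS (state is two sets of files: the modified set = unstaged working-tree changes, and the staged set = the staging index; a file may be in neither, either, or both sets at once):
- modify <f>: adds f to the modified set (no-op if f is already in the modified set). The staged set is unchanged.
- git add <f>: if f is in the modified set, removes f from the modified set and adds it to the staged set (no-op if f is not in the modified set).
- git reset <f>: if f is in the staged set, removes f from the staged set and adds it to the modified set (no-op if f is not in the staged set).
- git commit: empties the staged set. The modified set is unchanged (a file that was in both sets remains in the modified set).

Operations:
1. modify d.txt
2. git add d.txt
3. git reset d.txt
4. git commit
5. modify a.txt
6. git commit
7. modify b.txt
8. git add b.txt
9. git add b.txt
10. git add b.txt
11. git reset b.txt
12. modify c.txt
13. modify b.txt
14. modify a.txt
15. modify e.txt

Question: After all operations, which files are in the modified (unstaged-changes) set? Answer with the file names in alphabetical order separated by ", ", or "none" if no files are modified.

Answer: a.txt, b.txt, c.txt, d.txt, e.txt

Derivation:
After op 1 (modify d.txt): modified={d.txt} staged={none}
After op 2 (git add d.txt): modified={none} staged={d.txt}
After op 3 (git reset d.txt): modified={d.txt} staged={none}
After op 4 (git commit): modified={d.txt} staged={none}
After op 5 (modify a.txt): modified={a.txt, d.txt} staged={none}
After op 6 (git commit): modified={a.txt, d.txt} staged={none}
After op 7 (modify b.txt): modified={a.txt, b.txt, d.txt} staged={none}
After op 8 (git add b.txt): modified={a.txt, d.txt} staged={b.txt}
After op 9 (git add b.txt): modified={a.txt, d.txt} staged={b.txt}
After op 10 (git add b.txt): modified={a.txt, d.txt} staged={b.txt}
After op 11 (git reset b.txt): modified={a.txt, b.txt, d.txt} staged={none}
After op 12 (modify c.txt): modified={a.txt, b.txt, c.txt, d.txt} staged={none}
After op 13 (modify b.txt): modified={a.txt, b.txt, c.txt, d.txt} staged={none}
After op 14 (modify a.txt): modified={a.txt, b.txt, c.txt, d.txt} staged={none}
After op 15 (modify e.txt): modified={a.txt, b.txt, c.txt, d.txt, e.txt} staged={none}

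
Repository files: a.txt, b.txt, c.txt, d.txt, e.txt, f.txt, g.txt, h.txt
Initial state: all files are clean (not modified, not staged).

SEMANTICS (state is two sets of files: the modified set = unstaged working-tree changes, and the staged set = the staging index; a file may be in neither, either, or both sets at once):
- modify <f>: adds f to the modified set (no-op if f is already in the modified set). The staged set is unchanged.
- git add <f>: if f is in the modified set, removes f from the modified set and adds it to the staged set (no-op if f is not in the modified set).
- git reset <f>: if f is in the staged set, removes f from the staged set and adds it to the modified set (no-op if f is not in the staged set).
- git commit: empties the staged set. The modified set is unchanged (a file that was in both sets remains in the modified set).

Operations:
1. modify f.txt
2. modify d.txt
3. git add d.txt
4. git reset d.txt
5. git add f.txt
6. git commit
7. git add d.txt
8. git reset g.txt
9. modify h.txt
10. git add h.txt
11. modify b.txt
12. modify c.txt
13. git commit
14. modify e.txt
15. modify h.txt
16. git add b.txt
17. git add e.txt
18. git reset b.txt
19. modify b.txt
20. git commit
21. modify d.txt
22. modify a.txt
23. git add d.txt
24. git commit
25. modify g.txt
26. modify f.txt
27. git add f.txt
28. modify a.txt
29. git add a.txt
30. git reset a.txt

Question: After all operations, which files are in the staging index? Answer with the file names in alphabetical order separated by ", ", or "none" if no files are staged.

Answer: f.txt

Derivation:
After op 1 (modify f.txt): modified={f.txt} staged={none}
After op 2 (modify d.txt): modified={d.txt, f.txt} staged={none}
After op 3 (git add d.txt): modified={f.txt} staged={d.txt}
After op 4 (git reset d.txt): modified={d.txt, f.txt} staged={none}
After op 5 (git add f.txt): modified={d.txt} staged={f.txt}
After op 6 (git commit): modified={d.txt} staged={none}
After op 7 (git add d.txt): modified={none} staged={d.txt}
After op 8 (git reset g.txt): modified={none} staged={d.txt}
After op 9 (modify h.txt): modified={h.txt} staged={d.txt}
After op 10 (git add h.txt): modified={none} staged={d.txt, h.txt}
After op 11 (modify b.txt): modified={b.txt} staged={d.txt, h.txt}
After op 12 (modify c.txt): modified={b.txt, c.txt} staged={d.txt, h.txt}
After op 13 (git commit): modified={b.txt, c.txt} staged={none}
After op 14 (modify e.txt): modified={b.txt, c.txt, e.txt} staged={none}
After op 15 (modify h.txt): modified={b.txt, c.txt, e.txt, h.txt} staged={none}
After op 16 (git add b.txt): modified={c.txt, e.txt, h.txt} staged={b.txt}
After op 17 (git add e.txt): modified={c.txt, h.txt} staged={b.txt, e.txt}
After op 18 (git reset b.txt): modified={b.txt, c.txt, h.txt} staged={e.txt}
After op 19 (modify b.txt): modified={b.txt, c.txt, h.txt} staged={e.txt}
After op 20 (git commit): modified={b.txt, c.txt, h.txt} staged={none}
After op 21 (modify d.txt): modified={b.txt, c.txt, d.txt, h.txt} staged={none}
After op 22 (modify a.txt): modified={a.txt, b.txt, c.txt, d.txt, h.txt} staged={none}
After op 23 (git add d.txt): modified={a.txt, b.txt, c.txt, h.txt} staged={d.txt}
After op 24 (git commit): modified={a.txt, b.txt, c.txt, h.txt} staged={none}
After op 25 (modify g.txt): modified={a.txt, b.txt, c.txt, g.txt, h.txt} staged={none}
After op 26 (modify f.txt): modified={a.txt, b.txt, c.txt, f.txt, g.txt, h.txt} staged={none}
After op 27 (git add f.txt): modified={a.txt, b.txt, c.txt, g.txt, h.txt} staged={f.txt}
After op 28 (modify a.txt): modified={a.txt, b.txt, c.txt, g.txt, h.txt} staged={f.txt}
After op 29 (git add a.txt): modified={b.txt, c.txt, g.txt, h.txt} staged={a.txt, f.txt}
After op 30 (git reset a.txt): modified={a.txt, b.txt, c.txt, g.txt, h.txt} staged={f.txt}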